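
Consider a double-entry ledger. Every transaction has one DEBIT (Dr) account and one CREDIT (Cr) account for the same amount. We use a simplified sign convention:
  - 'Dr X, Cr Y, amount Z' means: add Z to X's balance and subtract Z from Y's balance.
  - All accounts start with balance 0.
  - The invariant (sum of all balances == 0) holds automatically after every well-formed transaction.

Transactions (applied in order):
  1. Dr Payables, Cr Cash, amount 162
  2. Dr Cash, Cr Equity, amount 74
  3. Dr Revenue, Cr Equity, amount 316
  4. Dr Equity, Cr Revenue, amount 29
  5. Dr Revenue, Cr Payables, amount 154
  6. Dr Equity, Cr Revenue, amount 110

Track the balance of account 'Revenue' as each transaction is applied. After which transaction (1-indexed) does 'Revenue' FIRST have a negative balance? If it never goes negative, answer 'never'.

After txn 1: Revenue=0
After txn 2: Revenue=0
After txn 3: Revenue=316
After txn 4: Revenue=287
After txn 5: Revenue=441
After txn 6: Revenue=331

Answer: never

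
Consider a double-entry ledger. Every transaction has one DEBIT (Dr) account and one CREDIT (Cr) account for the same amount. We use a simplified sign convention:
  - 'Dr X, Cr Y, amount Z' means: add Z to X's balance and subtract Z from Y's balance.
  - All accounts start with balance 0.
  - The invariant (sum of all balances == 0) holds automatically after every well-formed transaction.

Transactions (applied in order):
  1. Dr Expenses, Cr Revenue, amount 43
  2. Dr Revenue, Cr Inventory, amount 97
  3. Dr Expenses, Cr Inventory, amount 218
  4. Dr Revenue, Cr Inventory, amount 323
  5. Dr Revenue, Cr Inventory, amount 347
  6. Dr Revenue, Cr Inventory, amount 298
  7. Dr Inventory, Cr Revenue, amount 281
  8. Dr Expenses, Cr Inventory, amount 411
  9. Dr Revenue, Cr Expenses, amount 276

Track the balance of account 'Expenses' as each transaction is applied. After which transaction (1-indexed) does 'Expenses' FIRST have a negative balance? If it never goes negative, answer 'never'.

After txn 1: Expenses=43
After txn 2: Expenses=43
After txn 3: Expenses=261
After txn 4: Expenses=261
After txn 5: Expenses=261
After txn 6: Expenses=261
After txn 7: Expenses=261
After txn 8: Expenses=672
After txn 9: Expenses=396

Answer: never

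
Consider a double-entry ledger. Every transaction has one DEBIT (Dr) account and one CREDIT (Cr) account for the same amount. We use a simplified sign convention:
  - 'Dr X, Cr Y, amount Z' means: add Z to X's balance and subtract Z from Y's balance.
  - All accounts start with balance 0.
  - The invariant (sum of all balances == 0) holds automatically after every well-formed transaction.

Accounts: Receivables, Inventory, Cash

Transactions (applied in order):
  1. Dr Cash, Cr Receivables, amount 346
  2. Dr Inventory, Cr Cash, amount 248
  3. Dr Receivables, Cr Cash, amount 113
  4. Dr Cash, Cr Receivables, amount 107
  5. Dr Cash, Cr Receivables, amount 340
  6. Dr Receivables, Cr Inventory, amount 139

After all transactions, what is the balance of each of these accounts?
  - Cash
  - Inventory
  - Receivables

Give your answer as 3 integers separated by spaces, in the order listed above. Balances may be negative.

After txn 1 (Dr Cash, Cr Receivables, amount 346): Cash=346 Receivables=-346
After txn 2 (Dr Inventory, Cr Cash, amount 248): Cash=98 Inventory=248 Receivables=-346
After txn 3 (Dr Receivables, Cr Cash, amount 113): Cash=-15 Inventory=248 Receivables=-233
After txn 4 (Dr Cash, Cr Receivables, amount 107): Cash=92 Inventory=248 Receivables=-340
After txn 5 (Dr Cash, Cr Receivables, amount 340): Cash=432 Inventory=248 Receivables=-680
After txn 6 (Dr Receivables, Cr Inventory, amount 139): Cash=432 Inventory=109 Receivables=-541

Answer: 432 109 -541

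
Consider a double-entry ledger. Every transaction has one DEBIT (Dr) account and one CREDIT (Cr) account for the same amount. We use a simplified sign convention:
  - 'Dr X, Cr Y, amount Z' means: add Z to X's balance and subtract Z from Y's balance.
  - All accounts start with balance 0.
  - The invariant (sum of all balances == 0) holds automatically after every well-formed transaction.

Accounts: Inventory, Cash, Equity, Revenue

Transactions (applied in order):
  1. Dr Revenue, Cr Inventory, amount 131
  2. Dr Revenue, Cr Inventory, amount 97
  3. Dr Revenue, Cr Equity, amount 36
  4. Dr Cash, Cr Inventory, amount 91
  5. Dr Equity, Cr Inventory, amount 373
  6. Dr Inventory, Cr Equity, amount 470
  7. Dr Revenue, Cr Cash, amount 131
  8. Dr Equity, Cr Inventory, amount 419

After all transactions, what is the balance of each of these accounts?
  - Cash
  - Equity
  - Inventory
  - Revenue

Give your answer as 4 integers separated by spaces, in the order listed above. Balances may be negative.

Answer: -40 286 -641 395

Derivation:
After txn 1 (Dr Revenue, Cr Inventory, amount 131): Inventory=-131 Revenue=131
After txn 2 (Dr Revenue, Cr Inventory, amount 97): Inventory=-228 Revenue=228
After txn 3 (Dr Revenue, Cr Equity, amount 36): Equity=-36 Inventory=-228 Revenue=264
After txn 4 (Dr Cash, Cr Inventory, amount 91): Cash=91 Equity=-36 Inventory=-319 Revenue=264
After txn 5 (Dr Equity, Cr Inventory, amount 373): Cash=91 Equity=337 Inventory=-692 Revenue=264
After txn 6 (Dr Inventory, Cr Equity, amount 470): Cash=91 Equity=-133 Inventory=-222 Revenue=264
After txn 7 (Dr Revenue, Cr Cash, amount 131): Cash=-40 Equity=-133 Inventory=-222 Revenue=395
After txn 8 (Dr Equity, Cr Inventory, amount 419): Cash=-40 Equity=286 Inventory=-641 Revenue=395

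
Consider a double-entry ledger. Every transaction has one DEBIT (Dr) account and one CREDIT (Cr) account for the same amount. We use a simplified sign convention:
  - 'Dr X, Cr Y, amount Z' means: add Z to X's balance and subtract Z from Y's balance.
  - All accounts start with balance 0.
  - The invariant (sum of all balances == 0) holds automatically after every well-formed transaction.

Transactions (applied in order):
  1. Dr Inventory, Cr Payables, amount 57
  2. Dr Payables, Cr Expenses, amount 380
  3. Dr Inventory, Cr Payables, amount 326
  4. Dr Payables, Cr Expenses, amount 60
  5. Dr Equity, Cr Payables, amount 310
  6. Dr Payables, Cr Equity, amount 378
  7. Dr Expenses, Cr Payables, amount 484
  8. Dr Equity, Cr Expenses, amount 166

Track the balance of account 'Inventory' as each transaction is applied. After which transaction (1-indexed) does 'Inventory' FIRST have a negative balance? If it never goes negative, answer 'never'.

After txn 1: Inventory=57
After txn 2: Inventory=57
After txn 3: Inventory=383
After txn 4: Inventory=383
After txn 5: Inventory=383
After txn 6: Inventory=383
After txn 7: Inventory=383
After txn 8: Inventory=383

Answer: never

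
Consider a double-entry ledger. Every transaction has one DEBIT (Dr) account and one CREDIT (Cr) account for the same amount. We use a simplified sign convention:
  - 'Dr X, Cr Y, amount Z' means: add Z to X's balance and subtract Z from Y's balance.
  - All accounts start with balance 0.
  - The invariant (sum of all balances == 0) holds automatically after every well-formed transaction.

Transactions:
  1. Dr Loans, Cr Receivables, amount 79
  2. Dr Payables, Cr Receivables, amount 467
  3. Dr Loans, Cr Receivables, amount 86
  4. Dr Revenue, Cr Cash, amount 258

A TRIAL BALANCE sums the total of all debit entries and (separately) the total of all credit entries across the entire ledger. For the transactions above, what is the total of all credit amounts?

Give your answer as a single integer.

Txn 1: credit+=79
Txn 2: credit+=467
Txn 3: credit+=86
Txn 4: credit+=258
Total credits = 890

Answer: 890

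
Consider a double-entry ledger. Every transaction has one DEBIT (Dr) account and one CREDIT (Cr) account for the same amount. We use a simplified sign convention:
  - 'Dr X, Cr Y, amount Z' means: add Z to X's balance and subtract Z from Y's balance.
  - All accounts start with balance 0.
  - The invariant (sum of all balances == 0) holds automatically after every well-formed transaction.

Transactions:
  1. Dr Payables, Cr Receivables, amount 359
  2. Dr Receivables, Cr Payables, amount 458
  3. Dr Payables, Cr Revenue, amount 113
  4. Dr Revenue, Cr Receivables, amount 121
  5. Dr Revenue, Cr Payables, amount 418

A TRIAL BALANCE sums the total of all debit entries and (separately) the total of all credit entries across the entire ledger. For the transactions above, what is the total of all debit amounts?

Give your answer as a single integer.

Txn 1: debit+=359
Txn 2: debit+=458
Txn 3: debit+=113
Txn 4: debit+=121
Txn 5: debit+=418
Total debits = 1469

Answer: 1469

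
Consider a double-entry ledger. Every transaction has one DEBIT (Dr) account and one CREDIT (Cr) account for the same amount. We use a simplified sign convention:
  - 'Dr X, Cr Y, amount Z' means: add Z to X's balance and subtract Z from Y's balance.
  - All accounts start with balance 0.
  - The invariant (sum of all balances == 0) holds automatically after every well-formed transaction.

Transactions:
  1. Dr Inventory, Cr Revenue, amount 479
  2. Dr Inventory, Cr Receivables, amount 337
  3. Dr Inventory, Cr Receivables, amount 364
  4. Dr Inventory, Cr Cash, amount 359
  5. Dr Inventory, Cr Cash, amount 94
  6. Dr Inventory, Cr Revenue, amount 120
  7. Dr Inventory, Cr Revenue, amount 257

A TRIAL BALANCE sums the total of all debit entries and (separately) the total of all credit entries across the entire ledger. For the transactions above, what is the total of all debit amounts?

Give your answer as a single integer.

Answer: 2010

Derivation:
Txn 1: debit+=479
Txn 2: debit+=337
Txn 3: debit+=364
Txn 4: debit+=359
Txn 5: debit+=94
Txn 6: debit+=120
Txn 7: debit+=257
Total debits = 2010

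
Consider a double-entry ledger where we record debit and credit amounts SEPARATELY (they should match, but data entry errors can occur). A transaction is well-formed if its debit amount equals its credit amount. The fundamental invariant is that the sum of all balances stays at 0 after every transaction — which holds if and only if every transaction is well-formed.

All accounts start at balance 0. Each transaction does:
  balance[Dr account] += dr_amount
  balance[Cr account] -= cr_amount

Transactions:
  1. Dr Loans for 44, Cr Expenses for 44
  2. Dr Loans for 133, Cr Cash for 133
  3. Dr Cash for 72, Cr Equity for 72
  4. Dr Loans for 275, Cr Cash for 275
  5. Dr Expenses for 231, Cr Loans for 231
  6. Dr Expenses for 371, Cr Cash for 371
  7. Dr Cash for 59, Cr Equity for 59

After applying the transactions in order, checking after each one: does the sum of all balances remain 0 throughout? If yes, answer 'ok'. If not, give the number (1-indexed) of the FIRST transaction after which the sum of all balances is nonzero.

Answer: ok

Derivation:
After txn 1: dr=44 cr=44 sum_balances=0
After txn 2: dr=133 cr=133 sum_balances=0
After txn 3: dr=72 cr=72 sum_balances=0
After txn 4: dr=275 cr=275 sum_balances=0
After txn 5: dr=231 cr=231 sum_balances=0
After txn 6: dr=371 cr=371 sum_balances=0
After txn 7: dr=59 cr=59 sum_balances=0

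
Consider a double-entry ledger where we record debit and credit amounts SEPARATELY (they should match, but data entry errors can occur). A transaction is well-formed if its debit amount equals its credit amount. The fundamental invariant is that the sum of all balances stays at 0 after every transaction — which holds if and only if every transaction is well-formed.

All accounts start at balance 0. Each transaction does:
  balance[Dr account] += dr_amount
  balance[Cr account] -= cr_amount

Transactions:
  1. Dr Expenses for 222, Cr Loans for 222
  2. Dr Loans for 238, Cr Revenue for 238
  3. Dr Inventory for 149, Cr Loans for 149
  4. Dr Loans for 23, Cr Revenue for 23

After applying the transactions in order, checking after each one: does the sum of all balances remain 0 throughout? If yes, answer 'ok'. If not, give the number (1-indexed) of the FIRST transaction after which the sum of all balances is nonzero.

After txn 1: dr=222 cr=222 sum_balances=0
After txn 2: dr=238 cr=238 sum_balances=0
After txn 3: dr=149 cr=149 sum_balances=0
After txn 4: dr=23 cr=23 sum_balances=0

Answer: ok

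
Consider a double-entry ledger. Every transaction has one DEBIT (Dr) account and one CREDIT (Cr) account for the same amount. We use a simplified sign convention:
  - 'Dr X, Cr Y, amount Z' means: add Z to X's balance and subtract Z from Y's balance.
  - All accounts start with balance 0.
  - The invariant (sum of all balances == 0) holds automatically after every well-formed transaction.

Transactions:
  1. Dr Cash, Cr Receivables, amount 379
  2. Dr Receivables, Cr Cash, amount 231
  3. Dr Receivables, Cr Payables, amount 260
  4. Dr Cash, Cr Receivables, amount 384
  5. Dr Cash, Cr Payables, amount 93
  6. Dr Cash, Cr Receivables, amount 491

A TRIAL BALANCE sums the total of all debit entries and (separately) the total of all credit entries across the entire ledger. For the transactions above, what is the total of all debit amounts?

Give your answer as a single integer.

Txn 1: debit+=379
Txn 2: debit+=231
Txn 3: debit+=260
Txn 4: debit+=384
Txn 5: debit+=93
Txn 6: debit+=491
Total debits = 1838

Answer: 1838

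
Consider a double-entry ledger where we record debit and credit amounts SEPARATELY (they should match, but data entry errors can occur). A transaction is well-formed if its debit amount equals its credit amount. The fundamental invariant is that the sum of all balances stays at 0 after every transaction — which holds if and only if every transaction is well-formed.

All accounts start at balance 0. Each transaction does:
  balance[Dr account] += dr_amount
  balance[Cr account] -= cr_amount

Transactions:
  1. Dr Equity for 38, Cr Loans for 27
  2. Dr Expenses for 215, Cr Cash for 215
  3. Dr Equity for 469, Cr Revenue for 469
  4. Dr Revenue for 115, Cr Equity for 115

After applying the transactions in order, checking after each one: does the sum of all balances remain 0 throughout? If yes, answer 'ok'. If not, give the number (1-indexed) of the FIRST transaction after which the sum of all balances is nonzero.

Answer: 1

Derivation:
After txn 1: dr=38 cr=27 sum_balances=11
After txn 2: dr=215 cr=215 sum_balances=11
After txn 3: dr=469 cr=469 sum_balances=11
After txn 4: dr=115 cr=115 sum_balances=11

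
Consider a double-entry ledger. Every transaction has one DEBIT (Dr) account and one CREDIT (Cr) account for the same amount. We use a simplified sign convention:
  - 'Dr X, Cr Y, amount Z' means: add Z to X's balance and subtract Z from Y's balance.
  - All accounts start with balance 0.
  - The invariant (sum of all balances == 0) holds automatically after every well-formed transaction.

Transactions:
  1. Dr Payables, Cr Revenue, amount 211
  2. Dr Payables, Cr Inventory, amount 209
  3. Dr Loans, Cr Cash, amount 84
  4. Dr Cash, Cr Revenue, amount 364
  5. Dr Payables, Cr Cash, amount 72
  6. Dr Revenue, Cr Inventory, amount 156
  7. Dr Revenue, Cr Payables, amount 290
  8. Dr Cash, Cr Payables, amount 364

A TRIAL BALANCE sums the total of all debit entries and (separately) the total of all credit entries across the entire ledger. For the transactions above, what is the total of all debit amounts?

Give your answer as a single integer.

Txn 1: debit+=211
Txn 2: debit+=209
Txn 3: debit+=84
Txn 4: debit+=364
Txn 5: debit+=72
Txn 6: debit+=156
Txn 7: debit+=290
Txn 8: debit+=364
Total debits = 1750

Answer: 1750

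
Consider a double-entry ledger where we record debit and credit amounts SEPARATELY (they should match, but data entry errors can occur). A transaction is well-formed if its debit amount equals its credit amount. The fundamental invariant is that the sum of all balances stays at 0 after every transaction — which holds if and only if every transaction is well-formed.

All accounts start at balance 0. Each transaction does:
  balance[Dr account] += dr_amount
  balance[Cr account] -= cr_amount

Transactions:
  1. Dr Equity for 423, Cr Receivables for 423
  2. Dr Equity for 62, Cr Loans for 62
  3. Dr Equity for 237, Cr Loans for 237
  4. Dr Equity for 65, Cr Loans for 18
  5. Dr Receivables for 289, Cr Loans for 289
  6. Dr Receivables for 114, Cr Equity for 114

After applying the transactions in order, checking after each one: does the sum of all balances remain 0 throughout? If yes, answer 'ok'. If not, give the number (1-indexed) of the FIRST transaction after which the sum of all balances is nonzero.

After txn 1: dr=423 cr=423 sum_balances=0
After txn 2: dr=62 cr=62 sum_balances=0
After txn 3: dr=237 cr=237 sum_balances=0
After txn 4: dr=65 cr=18 sum_balances=47
After txn 5: dr=289 cr=289 sum_balances=47
After txn 6: dr=114 cr=114 sum_balances=47

Answer: 4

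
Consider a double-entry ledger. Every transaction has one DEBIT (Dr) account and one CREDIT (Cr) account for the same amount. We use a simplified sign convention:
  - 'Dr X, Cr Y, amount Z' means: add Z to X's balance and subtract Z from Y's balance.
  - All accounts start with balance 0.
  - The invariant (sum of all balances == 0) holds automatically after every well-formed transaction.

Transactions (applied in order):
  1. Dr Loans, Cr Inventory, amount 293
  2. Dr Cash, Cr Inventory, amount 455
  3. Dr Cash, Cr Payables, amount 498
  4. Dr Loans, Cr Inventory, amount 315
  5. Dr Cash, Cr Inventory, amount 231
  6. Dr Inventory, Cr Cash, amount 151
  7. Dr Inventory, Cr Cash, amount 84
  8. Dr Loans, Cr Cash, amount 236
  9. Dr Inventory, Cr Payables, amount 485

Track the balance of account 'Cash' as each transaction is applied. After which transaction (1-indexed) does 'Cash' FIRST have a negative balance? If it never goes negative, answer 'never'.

After txn 1: Cash=0
After txn 2: Cash=455
After txn 3: Cash=953
After txn 4: Cash=953
After txn 5: Cash=1184
After txn 6: Cash=1033
After txn 7: Cash=949
After txn 8: Cash=713
After txn 9: Cash=713

Answer: never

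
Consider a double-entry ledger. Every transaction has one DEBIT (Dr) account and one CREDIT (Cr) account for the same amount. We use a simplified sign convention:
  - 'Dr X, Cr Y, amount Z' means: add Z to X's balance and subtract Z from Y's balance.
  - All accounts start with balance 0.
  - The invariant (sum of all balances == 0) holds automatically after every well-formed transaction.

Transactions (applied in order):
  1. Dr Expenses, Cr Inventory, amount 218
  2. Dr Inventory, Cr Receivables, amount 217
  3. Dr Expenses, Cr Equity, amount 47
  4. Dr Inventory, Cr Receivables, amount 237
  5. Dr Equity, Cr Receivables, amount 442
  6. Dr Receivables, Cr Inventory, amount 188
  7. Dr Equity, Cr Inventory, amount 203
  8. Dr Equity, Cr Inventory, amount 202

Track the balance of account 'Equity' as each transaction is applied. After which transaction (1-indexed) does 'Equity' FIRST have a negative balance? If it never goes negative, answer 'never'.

Answer: 3

Derivation:
After txn 1: Equity=0
After txn 2: Equity=0
After txn 3: Equity=-47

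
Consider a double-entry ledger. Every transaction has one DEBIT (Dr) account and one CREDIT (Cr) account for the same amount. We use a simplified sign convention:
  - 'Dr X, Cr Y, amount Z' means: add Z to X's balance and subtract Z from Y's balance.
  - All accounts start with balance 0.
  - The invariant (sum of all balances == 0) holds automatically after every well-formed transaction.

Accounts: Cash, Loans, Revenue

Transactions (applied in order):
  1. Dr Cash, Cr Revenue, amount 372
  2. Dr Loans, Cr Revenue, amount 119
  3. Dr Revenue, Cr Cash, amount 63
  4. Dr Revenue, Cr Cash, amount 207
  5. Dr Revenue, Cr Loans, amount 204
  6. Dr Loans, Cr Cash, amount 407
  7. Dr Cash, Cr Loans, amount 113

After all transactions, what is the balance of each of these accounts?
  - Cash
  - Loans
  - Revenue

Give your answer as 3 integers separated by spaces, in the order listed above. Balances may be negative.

Answer: -192 209 -17

Derivation:
After txn 1 (Dr Cash, Cr Revenue, amount 372): Cash=372 Revenue=-372
After txn 2 (Dr Loans, Cr Revenue, amount 119): Cash=372 Loans=119 Revenue=-491
After txn 3 (Dr Revenue, Cr Cash, amount 63): Cash=309 Loans=119 Revenue=-428
After txn 4 (Dr Revenue, Cr Cash, amount 207): Cash=102 Loans=119 Revenue=-221
After txn 5 (Dr Revenue, Cr Loans, amount 204): Cash=102 Loans=-85 Revenue=-17
After txn 6 (Dr Loans, Cr Cash, amount 407): Cash=-305 Loans=322 Revenue=-17
After txn 7 (Dr Cash, Cr Loans, amount 113): Cash=-192 Loans=209 Revenue=-17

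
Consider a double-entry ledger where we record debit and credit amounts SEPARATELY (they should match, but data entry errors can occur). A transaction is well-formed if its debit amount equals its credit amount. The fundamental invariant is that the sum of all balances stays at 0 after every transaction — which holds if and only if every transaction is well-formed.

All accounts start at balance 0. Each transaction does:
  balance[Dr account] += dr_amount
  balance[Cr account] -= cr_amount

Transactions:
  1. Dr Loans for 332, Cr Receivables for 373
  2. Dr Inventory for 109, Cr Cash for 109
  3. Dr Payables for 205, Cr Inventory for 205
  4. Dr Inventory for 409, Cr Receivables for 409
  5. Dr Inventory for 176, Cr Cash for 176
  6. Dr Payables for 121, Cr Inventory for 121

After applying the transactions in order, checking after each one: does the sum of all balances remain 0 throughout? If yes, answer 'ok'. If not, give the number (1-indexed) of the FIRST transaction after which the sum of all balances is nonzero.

Answer: 1

Derivation:
After txn 1: dr=332 cr=373 sum_balances=-41
After txn 2: dr=109 cr=109 sum_balances=-41
After txn 3: dr=205 cr=205 sum_balances=-41
After txn 4: dr=409 cr=409 sum_balances=-41
After txn 5: dr=176 cr=176 sum_balances=-41
After txn 6: dr=121 cr=121 sum_balances=-41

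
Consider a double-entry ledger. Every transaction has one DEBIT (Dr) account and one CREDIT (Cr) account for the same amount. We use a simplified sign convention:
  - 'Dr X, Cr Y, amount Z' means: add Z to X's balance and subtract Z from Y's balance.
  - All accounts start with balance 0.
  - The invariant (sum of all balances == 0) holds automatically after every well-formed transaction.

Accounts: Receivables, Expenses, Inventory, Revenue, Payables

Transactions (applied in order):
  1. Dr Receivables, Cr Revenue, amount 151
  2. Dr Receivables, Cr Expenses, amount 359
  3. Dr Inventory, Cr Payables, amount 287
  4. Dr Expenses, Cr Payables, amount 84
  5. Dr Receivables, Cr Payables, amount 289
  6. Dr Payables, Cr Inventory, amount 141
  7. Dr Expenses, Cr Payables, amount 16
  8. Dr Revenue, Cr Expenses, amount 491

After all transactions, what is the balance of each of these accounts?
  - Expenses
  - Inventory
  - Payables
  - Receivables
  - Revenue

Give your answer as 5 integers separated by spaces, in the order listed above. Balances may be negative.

Answer: -750 146 -535 799 340

Derivation:
After txn 1 (Dr Receivables, Cr Revenue, amount 151): Receivables=151 Revenue=-151
After txn 2 (Dr Receivables, Cr Expenses, amount 359): Expenses=-359 Receivables=510 Revenue=-151
After txn 3 (Dr Inventory, Cr Payables, amount 287): Expenses=-359 Inventory=287 Payables=-287 Receivables=510 Revenue=-151
After txn 4 (Dr Expenses, Cr Payables, amount 84): Expenses=-275 Inventory=287 Payables=-371 Receivables=510 Revenue=-151
After txn 5 (Dr Receivables, Cr Payables, amount 289): Expenses=-275 Inventory=287 Payables=-660 Receivables=799 Revenue=-151
After txn 6 (Dr Payables, Cr Inventory, amount 141): Expenses=-275 Inventory=146 Payables=-519 Receivables=799 Revenue=-151
After txn 7 (Dr Expenses, Cr Payables, amount 16): Expenses=-259 Inventory=146 Payables=-535 Receivables=799 Revenue=-151
After txn 8 (Dr Revenue, Cr Expenses, amount 491): Expenses=-750 Inventory=146 Payables=-535 Receivables=799 Revenue=340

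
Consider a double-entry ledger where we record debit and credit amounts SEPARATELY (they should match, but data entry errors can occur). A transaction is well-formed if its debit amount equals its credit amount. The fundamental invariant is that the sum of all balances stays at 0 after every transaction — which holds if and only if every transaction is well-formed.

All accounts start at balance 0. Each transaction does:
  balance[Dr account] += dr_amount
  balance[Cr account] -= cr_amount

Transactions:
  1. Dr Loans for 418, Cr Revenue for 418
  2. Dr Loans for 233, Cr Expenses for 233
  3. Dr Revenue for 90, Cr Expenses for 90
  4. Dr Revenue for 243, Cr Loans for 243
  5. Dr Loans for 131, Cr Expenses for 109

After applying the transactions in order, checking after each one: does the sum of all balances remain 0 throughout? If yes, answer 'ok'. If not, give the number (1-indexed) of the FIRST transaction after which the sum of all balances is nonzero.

After txn 1: dr=418 cr=418 sum_balances=0
After txn 2: dr=233 cr=233 sum_balances=0
After txn 3: dr=90 cr=90 sum_balances=0
After txn 4: dr=243 cr=243 sum_balances=0
After txn 5: dr=131 cr=109 sum_balances=22

Answer: 5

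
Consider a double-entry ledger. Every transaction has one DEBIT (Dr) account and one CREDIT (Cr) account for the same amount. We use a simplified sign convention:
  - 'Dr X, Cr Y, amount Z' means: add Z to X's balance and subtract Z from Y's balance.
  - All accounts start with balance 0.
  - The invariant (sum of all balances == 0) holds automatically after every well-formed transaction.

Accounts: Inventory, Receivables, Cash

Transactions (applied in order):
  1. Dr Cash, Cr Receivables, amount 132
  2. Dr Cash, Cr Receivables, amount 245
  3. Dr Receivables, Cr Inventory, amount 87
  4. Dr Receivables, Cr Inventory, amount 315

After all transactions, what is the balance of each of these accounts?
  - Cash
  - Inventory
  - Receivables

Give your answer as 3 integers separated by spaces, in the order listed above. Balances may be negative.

After txn 1 (Dr Cash, Cr Receivables, amount 132): Cash=132 Receivables=-132
After txn 2 (Dr Cash, Cr Receivables, amount 245): Cash=377 Receivables=-377
After txn 3 (Dr Receivables, Cr Inventory, amount 87): Cash=377 Inventory=-87 Receivables=-290
After txn 4 (Dr Receivables, Cr Inventory, amount 315): Cash=377 Inventory=-402 Receivables=25

Answer: 377 -402 25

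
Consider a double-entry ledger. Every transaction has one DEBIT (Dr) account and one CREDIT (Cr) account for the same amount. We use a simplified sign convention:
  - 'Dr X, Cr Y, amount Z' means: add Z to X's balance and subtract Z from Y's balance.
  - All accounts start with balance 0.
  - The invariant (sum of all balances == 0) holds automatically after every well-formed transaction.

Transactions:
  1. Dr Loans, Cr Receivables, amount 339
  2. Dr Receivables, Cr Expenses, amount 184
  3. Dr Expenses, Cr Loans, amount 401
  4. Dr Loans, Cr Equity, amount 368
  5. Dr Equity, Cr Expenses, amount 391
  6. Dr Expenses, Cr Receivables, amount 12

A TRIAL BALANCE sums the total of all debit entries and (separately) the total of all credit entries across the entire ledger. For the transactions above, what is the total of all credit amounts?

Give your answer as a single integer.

Txn 1: credit+=339
Txn 2: credit+=184
Txn 3: credit+=401
Txn 4: credit+=368
Txn 5: credit+=391
Txn 6: credit+=12
Total credits = 1695

Answer: 1695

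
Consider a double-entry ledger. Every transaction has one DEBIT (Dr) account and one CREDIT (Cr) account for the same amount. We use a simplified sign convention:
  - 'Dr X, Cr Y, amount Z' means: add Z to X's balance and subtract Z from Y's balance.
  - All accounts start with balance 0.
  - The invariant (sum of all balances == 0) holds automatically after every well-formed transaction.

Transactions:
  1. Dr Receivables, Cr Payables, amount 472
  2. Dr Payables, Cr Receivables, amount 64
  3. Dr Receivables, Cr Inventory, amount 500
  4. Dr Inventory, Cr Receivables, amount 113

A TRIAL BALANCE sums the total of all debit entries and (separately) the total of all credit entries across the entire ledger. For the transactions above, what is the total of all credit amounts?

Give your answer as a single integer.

Answer: 1149

Derivation:
Txn 1: credit+=472
Txn 2: credit+=64
Txn 3: credit+=500
Txn 4: credit+=113
Total credits = 1149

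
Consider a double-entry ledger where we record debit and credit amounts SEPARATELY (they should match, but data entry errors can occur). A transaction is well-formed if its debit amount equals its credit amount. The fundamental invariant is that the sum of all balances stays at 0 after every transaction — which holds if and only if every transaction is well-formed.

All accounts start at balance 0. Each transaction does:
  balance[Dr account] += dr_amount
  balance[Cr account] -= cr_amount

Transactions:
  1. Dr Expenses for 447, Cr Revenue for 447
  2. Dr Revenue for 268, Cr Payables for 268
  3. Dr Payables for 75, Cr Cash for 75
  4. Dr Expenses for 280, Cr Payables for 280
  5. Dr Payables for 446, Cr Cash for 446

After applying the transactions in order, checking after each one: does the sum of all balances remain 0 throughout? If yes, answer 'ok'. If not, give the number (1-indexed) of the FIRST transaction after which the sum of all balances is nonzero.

Answer: ok

Derivation:
After txn 1: dr=447 cr=447 sum_balances=0
After txn 2: dr=268 cr=268 sum_balances=0
After txn 3: dr=75 cr=75 sum_balances=0
After txn 4: dr=280 cr=280 sum_balances=0
After txn 5: dr=446 cr=446 sum_balances=0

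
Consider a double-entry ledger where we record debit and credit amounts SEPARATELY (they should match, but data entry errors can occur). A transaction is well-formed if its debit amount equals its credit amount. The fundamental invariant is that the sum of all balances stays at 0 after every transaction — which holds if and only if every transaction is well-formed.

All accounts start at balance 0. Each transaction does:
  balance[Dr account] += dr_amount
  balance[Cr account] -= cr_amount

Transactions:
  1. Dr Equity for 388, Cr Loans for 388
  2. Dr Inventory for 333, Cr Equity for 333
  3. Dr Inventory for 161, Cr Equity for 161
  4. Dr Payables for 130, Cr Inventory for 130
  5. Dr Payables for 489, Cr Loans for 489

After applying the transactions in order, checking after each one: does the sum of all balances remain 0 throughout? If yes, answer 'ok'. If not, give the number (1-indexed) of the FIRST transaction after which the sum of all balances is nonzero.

Answer: ok

Derivation:
After txn 1: dr=388 cr=388 sum_balances=0
After txn 2: dr=333 cr=333 sum_balances=0
After txn 3: dr=161 cr=161 sum_balances=0
After txn 4: dr=130 cr=130 sum_balances=0
After txn 5: dr=489 cr=489 sum_balances=0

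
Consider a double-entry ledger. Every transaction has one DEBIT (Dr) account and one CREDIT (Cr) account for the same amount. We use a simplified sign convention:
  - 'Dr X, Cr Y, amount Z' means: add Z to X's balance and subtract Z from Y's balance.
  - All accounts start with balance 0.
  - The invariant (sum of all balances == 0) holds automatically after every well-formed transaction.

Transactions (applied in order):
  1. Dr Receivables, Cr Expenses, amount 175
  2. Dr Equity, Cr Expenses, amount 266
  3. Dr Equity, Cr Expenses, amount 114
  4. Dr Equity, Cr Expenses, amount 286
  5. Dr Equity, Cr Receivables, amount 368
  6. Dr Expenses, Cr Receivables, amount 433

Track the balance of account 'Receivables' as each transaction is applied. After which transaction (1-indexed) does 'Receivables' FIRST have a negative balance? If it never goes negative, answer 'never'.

Answer: 5

Derivation:
After txn 1: Receivables=175
After txn 2: Receivables=175
After txn 3: Receivables=175
After txn 4: Receivables=175
After txn 5: Receivables=-193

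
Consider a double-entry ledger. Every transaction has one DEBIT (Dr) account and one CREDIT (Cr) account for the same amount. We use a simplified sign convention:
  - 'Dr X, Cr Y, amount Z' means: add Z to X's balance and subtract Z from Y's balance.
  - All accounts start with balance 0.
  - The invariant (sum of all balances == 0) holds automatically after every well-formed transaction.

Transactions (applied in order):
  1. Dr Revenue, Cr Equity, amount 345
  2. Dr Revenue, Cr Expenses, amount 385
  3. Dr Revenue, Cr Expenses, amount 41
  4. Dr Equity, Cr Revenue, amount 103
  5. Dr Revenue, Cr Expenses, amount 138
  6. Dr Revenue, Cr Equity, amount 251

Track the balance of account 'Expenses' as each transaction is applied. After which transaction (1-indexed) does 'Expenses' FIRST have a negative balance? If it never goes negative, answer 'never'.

Answer: 2

Derivation:
After txn 1: Expenses=0
After txn 2: Expenses=-385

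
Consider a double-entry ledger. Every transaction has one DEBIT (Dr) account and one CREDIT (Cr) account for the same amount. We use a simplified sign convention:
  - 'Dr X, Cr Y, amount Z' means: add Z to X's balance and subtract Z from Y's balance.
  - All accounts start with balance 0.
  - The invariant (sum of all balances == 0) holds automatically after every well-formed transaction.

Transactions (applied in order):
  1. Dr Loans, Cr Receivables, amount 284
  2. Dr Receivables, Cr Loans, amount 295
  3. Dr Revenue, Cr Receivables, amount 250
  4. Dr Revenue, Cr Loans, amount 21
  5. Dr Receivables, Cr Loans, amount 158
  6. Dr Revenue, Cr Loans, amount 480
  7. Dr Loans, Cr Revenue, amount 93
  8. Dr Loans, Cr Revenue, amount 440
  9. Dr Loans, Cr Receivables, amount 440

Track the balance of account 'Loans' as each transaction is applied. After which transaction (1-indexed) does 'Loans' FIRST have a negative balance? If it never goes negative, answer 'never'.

Answer: 2

Derivation:
After txn 1: Loans=284
After txn 2: Loans=-11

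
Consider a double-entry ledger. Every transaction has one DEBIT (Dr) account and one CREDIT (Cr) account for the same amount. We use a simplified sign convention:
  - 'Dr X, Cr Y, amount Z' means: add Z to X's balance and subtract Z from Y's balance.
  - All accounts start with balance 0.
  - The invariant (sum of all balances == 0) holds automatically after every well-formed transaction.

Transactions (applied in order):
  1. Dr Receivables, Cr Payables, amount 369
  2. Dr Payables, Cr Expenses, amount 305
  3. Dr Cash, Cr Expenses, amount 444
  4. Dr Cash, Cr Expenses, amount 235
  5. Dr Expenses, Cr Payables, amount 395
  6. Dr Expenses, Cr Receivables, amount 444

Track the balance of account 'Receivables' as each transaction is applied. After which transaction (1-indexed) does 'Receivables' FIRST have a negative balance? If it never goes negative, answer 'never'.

Answer: 6

Derivation:
After txn 1: Receivables=369
After txn 2: Receivables=369
After txn 3: Receivables=369
After txn 4: Receivables=369
After txn 5: Receivables=369
After txn 6: Receivables=-75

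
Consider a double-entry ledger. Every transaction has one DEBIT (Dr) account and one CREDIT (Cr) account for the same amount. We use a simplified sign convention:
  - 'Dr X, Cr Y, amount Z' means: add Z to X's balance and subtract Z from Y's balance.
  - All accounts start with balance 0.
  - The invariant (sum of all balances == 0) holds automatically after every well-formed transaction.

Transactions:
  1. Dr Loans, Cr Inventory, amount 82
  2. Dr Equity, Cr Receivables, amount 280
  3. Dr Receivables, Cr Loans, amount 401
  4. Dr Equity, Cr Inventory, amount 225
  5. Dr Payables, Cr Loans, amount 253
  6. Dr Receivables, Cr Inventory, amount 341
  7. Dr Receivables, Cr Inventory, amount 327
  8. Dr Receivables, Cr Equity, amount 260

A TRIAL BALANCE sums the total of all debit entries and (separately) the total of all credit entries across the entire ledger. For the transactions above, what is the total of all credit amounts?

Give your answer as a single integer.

Answer: 2169

Derivation:
Txn 1: credit+=82
Txn 2: credit+=280
Txn 3: credit+=401
Txn 4: credit+=225
Txn 5: credit+=253
Txn 6: credit+=341
Txn 7: credit+=327
Txn 8: credit+=260
Total credits = 2169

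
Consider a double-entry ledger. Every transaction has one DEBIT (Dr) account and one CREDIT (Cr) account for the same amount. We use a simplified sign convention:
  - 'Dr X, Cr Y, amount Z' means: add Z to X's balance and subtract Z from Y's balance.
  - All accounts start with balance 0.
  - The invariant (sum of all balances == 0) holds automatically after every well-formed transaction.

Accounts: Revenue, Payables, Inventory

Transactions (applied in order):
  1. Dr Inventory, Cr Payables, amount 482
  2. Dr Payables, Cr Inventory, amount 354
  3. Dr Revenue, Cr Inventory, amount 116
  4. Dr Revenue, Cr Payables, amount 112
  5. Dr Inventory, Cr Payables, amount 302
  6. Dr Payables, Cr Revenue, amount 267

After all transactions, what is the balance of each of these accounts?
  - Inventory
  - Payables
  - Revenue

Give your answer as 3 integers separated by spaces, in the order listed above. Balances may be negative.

Answer: 314 -275 -39

Derivation:
After txn 1 (Dr Inventory, Cr Payables, amount 482): Inventory=482 Payables=-482
After txn 2 (Dr Payables, Cr Inventory, amount 354): Inventory=128 Payables=-128
After txn 3 (Dr Revenue, Cr Inventory, amount 116): Inventory=12 Payables=-128 Revenue=116
After txn 4 (Dr Revenue, Cr Payables, amount 112): Inventory=12 Payables=-240 Revenue=228
After txn 5 (Dr Inventory, Cr Payables, amount 302): Inventory=314 Payables=-542 Revenue=228
After txn 6 (Dr Payables, Cr Revenue, amount 267): Inventory=314 Payables=-275 Revenue=-39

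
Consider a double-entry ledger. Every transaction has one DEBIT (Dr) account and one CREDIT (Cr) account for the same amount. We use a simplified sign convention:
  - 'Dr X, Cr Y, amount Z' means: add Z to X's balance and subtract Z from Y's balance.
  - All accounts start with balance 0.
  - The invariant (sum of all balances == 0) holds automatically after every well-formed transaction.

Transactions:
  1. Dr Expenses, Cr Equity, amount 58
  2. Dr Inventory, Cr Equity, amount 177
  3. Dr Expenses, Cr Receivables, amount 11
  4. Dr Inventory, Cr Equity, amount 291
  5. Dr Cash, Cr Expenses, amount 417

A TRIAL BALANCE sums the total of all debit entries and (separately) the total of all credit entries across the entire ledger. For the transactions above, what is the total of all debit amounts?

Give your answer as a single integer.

Answer: 954

Derivation:
Txn 1: debit+=58
Txn 2: debit+=177
Txn 3: debit+=11
Txn 4: debit+=291
Txn 5: debit+=417
Total debits = 954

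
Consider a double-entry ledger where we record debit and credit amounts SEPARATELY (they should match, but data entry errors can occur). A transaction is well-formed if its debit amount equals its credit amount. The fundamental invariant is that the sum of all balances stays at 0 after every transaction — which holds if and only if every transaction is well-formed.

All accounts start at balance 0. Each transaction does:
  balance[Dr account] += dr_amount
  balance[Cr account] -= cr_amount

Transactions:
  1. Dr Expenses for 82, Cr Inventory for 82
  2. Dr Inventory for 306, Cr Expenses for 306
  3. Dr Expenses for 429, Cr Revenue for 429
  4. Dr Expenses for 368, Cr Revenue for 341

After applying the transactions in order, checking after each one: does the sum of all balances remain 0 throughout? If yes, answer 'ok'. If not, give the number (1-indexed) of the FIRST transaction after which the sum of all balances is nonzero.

After txn 1: dr=82 cr=82 sum_balances=0
After txn 2: dr=306 cr=306 sum_balances=0
After txn 3: dr=429 cr=429 sum_balances=0
After txn 4: dr=368 cr=341 sum_balances=27

Answer: 4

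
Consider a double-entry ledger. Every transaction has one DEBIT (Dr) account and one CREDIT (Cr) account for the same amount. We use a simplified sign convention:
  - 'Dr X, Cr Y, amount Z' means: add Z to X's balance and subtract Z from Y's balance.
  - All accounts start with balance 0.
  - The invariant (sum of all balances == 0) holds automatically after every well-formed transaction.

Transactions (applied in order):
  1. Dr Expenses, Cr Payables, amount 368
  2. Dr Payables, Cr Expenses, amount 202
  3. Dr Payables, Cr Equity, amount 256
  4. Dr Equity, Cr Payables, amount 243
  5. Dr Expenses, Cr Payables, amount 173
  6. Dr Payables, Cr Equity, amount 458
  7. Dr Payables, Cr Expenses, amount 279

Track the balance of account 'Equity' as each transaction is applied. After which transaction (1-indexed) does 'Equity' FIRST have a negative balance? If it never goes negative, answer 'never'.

After txn 1: Equity=0
After txn 2: Equity=0
After txn 3: Equity=-256

Answer: 3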